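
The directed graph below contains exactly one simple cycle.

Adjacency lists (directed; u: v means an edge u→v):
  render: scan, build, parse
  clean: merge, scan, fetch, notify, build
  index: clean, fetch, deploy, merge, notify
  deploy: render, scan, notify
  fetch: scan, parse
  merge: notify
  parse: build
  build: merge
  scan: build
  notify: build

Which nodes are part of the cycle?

build, merge, notify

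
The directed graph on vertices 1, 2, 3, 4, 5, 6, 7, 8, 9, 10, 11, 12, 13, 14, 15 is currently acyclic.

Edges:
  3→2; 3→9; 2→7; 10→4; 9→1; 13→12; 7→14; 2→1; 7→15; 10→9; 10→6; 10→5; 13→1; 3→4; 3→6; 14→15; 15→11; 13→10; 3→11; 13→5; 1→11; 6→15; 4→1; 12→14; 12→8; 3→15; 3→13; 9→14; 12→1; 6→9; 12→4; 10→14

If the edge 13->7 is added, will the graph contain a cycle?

Adding 13→7 creates a cycle iff 7 can already reach 13.
Explore from 7: no path reaches 13. The graph stays acyclic.

No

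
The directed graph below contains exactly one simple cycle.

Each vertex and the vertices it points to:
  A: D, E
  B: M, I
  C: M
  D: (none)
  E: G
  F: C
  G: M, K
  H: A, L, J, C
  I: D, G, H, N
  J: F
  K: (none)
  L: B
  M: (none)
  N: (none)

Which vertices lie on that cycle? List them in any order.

B, H, I, L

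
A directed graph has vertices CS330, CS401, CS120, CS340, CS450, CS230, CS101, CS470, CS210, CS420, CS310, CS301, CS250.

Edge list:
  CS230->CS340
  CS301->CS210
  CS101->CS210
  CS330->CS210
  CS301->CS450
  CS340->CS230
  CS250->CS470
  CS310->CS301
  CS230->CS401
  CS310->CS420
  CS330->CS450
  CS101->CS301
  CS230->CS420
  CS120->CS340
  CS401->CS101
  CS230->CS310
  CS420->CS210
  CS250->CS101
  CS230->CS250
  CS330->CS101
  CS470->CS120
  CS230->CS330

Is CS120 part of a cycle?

CS120 is on a cycle iff CS120 can reach itself via ≥1 edge.
CS120 → CS340 → CS230 → CS250 → CS470 → CS120 — yes.

Yes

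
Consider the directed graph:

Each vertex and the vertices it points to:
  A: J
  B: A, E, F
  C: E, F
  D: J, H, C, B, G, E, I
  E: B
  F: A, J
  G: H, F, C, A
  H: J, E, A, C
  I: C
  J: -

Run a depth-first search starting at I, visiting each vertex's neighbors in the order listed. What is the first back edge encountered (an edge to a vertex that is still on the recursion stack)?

B->E

DFS from I (visiting each vertex's neighbors in the order listed); mark gray on enter, black on exit:
I gray
  C gray
    E gray
      B gray
        A gray
          J gray
          J black
        A black
        B→E: E is gray → back edge
First back edge: B → E.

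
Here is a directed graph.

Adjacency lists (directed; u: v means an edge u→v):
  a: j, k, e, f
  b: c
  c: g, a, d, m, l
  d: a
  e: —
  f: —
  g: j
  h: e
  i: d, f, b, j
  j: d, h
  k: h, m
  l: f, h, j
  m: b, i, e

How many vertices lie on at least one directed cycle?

A vertex is on a directed cycle iff it belongs to a strongly connected component of size ≥ 2 (or has a self-loop).
The vertices on cycles are {a, b, c, d, g, i, j, k, l, m} — 10 in total.

10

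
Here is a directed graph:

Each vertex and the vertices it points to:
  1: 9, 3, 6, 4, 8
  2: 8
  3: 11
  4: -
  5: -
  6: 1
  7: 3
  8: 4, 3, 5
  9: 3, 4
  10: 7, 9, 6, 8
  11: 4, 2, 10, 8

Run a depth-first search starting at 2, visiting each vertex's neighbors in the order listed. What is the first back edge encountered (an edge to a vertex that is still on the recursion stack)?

11→2

DFS from 2 (visiting each vertex's neighbors in the order listed); mark gray on enter, black on exit:
2 gray
  8 gray
    4 gray
    4 black
    3 gray
      11 gray
        11→4: 4 black — skip
        11→2: 2 is gray → back edge
First back edge: 11 → 2.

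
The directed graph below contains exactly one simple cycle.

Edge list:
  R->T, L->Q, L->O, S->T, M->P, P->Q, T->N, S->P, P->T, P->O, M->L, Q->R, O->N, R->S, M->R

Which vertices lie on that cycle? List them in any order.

P, Q, R, S

DFS with gray/black marking from R:
R gray
  T gray
    N gray
    N black
  T black
  S gray
    S→T: T black — skip
    P gray
      Q gray
        Q→R: R is gray → back edge
Back edge closes the cycle R → S → P → Q → R; its vertices are {P, Q, R, S}.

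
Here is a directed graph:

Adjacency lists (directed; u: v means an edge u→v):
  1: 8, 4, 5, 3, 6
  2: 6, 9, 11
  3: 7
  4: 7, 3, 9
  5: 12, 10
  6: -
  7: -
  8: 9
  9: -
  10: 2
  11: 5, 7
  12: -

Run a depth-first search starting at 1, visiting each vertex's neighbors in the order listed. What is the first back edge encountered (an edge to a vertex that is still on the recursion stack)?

DFS from 1 (visiting each vertex's neighbors in the order listed); mark gray on enter, black on exit:
1 gray
  8 gray
    9 gray
    9 black
  8 black
  4 gray
    7 gray
    7 black
    3 gray
      3→7: 7 black — skip
    3 black
    4→9: 9 black — skip
  4 black
  5 gray
    12 gray
    12 black
    10 gray
      2 gray
        6 gray
        6 black
        2→9: 9 black — skip
        11 gray
          11→5: 5 is gray → back edge
First back edge: 11 → 5.

11→5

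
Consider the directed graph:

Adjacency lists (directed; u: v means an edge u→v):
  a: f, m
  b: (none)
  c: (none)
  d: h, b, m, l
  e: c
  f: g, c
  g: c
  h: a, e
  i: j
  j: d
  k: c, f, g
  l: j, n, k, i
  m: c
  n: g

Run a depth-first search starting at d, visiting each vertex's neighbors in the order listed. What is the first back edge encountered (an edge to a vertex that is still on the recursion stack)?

j→d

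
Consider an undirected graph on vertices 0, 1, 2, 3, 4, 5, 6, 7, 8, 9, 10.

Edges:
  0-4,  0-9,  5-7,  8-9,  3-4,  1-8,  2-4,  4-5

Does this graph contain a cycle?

DFS, tracking each vertex's parent; an edge to a visited non-parent vertex closes a cycle.
Start from 10:
visit 10 (parent –)
visit 0 (parent –)
  visit 4 (parent 0)
    visit 3 (parent 4)
      3–4: parent, skip
    visit 5 (parent 4)
      visit 7 (parent 5)
        7–5: parent, skip
      5–4: parent, skip
    4–0: parent, skip
    visit 2 (parent 4)
      2–4: parent, skip
  visit 9 (parent 0)
    visit 8 (parent 9)
      visit 1 (parent 8)
        1–8: parent, skip
      8–9: parent, skip
    9–0: parent, skip
visit 6 (parent –)
No non-parent visited neighbor found — the graph is a forest.

No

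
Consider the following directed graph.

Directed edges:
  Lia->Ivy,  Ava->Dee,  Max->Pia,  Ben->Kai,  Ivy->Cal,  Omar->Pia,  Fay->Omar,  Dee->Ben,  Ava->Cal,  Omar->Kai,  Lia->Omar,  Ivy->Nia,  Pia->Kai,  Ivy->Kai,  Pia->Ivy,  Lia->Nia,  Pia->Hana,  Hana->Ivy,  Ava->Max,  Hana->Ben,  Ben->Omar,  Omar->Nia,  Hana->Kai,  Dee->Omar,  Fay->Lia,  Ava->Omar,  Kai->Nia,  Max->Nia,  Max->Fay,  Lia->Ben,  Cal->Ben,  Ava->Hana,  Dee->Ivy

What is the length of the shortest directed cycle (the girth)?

4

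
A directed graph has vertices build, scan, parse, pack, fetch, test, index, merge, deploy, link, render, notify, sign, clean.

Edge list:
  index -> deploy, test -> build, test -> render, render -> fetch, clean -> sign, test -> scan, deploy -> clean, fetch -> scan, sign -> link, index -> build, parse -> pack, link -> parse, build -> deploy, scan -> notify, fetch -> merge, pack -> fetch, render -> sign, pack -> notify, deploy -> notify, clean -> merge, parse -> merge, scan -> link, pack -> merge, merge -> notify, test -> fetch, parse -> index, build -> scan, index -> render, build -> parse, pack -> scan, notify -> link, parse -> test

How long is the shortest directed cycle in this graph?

3

For each vertex v, BFS finds the shortest path from v back to v.
The shortest such closed walk is parse → index → build → parse, length 3.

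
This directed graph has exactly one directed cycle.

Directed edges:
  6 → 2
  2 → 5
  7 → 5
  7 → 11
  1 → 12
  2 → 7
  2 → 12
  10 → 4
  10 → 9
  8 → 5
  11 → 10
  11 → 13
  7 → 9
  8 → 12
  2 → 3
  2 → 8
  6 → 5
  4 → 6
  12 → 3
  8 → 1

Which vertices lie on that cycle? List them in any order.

2, 4, 6, 7, 10, 11

DFS with gray/black marking from 6:
6 gray
  2 gray
    8 gray
      5 gray
      5 black
      1 gray
        12 gray
          3 gray
          3 black
        12 black
      1 black
      8→12: 12 black — skip
    8 black
    7 gray
      11 gray
        10 gray
          9 gray
          9 black
          4 gray
            4→6: 6 is gray → back edge
Back edge closes the cycle 6 → 2 → 7 → 11 → 10 → 4 → 6; its vertices are {2, 4, 6, 7, 10, 11}.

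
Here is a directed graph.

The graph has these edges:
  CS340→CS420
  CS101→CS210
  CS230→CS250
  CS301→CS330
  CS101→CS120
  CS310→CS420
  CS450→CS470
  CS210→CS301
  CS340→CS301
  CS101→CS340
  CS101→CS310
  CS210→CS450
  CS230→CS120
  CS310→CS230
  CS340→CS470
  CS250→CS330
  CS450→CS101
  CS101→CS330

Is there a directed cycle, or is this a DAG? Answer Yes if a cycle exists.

DFS with white/gray/black marking, starting from CS470:
CS470 gray
CS470 black
CS210 gray
  CS450 gray
    CS101 gray
      CS340 gray
        CS420 gray
        CS420 black
        CS340→CS470: CS470 black — skip
        CS301 gray
          CS330 gray
          CS330 black
        CS301 black
      CS340 black
      CS101→CS330: CS330 black — skip
      CS120 gray
      CS120 black
      CS310 gray
        CS310→CS420: CS420 black — skip
        CS230 gray
          CS230→CS120: CS120 black — skip
          CS250 gray
            CS250→CS330: CS330 black — skip
          CS250 black
        CS230 black
      CS310 black
      CS101→CS210: CS210 is gray → back edge
Back edge found, so a cycle exists: CS210 → CS450 → CS101 → CS210.

Yes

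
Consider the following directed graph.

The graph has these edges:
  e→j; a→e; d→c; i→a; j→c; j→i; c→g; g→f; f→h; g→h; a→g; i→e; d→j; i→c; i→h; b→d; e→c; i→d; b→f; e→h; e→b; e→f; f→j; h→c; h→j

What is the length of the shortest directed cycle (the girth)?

For each vertex v, BFS finds the shortest path from v back to v.
The shortest such closed walk is i → e → j → i, length 3.

3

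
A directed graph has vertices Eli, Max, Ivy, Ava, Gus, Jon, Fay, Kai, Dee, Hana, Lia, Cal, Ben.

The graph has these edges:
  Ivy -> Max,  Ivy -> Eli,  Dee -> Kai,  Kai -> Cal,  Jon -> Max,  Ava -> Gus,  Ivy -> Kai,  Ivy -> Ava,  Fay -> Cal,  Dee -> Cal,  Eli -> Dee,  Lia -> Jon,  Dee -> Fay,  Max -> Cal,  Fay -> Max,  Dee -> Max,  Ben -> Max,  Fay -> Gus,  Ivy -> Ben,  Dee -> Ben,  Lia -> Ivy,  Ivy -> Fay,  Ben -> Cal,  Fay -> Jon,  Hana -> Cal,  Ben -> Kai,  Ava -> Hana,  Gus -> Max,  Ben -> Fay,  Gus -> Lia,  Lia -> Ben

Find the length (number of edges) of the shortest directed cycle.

4

For each vertex v, BFS finds the shortest path from v back to v.
The shortest such closed walk is Ivy → Fay → Gus → Lia → Ivy, length 4.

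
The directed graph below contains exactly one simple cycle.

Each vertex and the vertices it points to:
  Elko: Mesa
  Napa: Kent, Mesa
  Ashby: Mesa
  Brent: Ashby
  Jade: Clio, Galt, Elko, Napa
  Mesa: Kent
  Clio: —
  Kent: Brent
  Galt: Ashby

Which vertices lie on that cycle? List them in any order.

Kent, Mesa, Ashby, Brent

DFS with gray/black marking from Kent:
Kent gray
  Brent gray
    Ashby gray
      Mesa gray
        Mesa→Kent: Kent is gray → back edge
Back edge closes the cycle Kent → Brent → Ashby → Mesa → Kent; its vertices are {Kent, Mesa, Ashby, Brent}.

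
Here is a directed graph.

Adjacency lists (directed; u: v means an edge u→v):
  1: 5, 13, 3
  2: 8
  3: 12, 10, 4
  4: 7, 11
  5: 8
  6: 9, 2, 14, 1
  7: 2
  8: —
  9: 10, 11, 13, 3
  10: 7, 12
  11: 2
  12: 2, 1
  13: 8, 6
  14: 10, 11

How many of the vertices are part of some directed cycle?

A vertex is on a directed cycle iff it belongs to a strongly connected component of size ≥ 2 (or has a self-loop).
The vertices on cycles are {1, 3, 6, 9, 10, 12, 13, 14} — 8 in total.

8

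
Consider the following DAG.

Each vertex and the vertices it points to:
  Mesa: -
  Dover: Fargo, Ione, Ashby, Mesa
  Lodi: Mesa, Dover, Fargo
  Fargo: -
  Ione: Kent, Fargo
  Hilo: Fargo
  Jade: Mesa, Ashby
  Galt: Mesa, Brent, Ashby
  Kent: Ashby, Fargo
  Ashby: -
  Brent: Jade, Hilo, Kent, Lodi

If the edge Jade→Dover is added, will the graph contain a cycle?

Adding Jade→Dover creates a cycle iff Dover can already reach Jade.
Explore from Dover: no path reaches Jade. The graph stays acyclic.

No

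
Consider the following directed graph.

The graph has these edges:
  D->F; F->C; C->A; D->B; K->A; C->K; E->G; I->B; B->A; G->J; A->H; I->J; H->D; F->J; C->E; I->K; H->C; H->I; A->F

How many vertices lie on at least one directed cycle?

A vertex is on a directed cycle iff it belongs to a strongly connected component of size ≥ 2 (or has a self-loop).
The vertices on cycles are {A, B, C, D, F, H, I, K} — 8 in total.

8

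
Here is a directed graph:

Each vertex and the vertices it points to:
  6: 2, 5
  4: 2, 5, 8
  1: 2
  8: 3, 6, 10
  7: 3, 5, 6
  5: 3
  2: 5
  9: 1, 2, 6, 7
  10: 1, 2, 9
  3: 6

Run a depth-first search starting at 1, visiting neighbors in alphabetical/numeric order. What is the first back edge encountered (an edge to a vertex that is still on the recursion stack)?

DFS from 1 (visiting neighbors in alphabetical/numeric order); mark gray on enter, black on exit:
1 gray
  2 gray
    5 gray
      3 gray
        6 gray
          6→2: 2 is gray → back edge
First back edge: 6 → 2.

6->2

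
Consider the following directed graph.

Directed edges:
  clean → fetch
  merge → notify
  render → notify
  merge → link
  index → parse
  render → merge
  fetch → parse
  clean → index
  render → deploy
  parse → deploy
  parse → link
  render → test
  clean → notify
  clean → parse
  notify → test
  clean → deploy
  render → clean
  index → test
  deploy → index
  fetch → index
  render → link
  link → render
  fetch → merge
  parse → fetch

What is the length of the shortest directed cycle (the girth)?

For each vertex v, BFS finds the shortest path from v back to v.
The shortest such closed walk is render → link → render, length 2.

2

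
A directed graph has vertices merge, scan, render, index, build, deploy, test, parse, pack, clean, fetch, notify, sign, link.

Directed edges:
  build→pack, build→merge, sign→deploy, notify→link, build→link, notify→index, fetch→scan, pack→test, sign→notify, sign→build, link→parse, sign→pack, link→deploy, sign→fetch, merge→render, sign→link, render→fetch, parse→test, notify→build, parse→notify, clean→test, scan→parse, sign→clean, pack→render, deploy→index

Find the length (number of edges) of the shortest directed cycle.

3

For each vertex v, BFS finds the shortest path from v back to v.
The shortest such closed walk is notify → link → parse → notify, length 3.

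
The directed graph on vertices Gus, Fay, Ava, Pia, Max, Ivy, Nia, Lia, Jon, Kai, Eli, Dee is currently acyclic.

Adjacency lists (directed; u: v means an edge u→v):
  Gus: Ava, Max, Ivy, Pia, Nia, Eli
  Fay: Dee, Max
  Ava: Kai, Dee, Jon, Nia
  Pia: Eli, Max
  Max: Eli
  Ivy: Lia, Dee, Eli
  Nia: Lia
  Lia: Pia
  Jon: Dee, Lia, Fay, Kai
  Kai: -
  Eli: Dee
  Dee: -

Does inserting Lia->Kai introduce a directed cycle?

Adding Lia→Kai creates a cycle iff Kai can already reach Lia.
Explore from Kai: no path reaches Lia. The graph stays acyclic.

No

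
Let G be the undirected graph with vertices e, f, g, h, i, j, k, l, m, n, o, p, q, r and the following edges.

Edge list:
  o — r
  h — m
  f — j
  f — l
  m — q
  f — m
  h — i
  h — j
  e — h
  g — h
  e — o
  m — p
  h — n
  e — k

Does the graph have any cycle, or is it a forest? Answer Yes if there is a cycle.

Yes

DFS, tracking each vertex's parent; an edge to a visited non-parent vertex closes a cycle.
Start from p:
visit p (parent –)
  visit m (parent p)
    visit q (parent m)
      q–m: parent, skip
    visit h (parent m)
      visit n (parent h)
        n–h: parent, skip
      h–m: parent, skip
      visit j (parent h)
        j–h: parent, skip
        visit f (parent j)
          visit l (parent f)
            l–f: parent, skip
          f–m: m visited and ≠ parent → cycle
Cycle: m – h – j – f – m.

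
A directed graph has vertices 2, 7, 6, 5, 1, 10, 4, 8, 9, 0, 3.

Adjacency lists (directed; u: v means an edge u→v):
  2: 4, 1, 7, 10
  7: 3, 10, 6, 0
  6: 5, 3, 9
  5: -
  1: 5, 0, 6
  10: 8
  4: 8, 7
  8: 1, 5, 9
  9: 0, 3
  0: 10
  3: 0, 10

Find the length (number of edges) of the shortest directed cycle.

4

For each vertex v, BFS finds the shortest path from v back to v.
The shortest such closed walk is 8 → 9 → 3 → 10 → 8, length 4.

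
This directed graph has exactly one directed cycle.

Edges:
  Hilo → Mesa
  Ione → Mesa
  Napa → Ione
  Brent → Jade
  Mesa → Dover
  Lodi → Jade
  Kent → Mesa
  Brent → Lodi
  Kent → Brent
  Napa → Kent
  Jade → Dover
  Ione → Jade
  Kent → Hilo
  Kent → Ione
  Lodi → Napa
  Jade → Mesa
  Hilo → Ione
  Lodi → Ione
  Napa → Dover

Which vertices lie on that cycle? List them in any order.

DFS with gray/black marking from Brent:
Brent gray
  Jade gray
    Mesa gray
      Dover gray
      Dover black
    Mesa black
    Jade→Dover: Dover black — skip
  Jade black
  Lodi gray
    Lodi→Jade: Jade black — skip
    Napa gray
      Kent gray
        Hilo gray
          Hilo→Mesa: Mesa black — skip
          Ione gray
            Ione→Jade: Jade black — skip
            Ione→Mesa: Mesa black — skip
          Ione black
        Hilo black
        Kent→Mesa: Mesa black — skip
        Kent→Ione: Ione black — skip
        Kent→Brent: Brent is gray → back edge
Back edge closes the cycle Brent → Lodi → Napa → Kent → Brent; its vertices are {Kent, Lodi, Napa, Brent}.

Kent, Lodi, Napa, Brent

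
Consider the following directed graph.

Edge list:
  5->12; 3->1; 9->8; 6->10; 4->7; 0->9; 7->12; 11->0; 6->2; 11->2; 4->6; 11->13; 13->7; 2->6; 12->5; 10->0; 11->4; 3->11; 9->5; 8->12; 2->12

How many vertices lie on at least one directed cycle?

A vertex is on a directed cycle iff it belongs to a strongly connected component of size ≥ 2 (or has a self-loop).
The vertices on cycles are {2, 5, 6, 12} — 4 in total.

4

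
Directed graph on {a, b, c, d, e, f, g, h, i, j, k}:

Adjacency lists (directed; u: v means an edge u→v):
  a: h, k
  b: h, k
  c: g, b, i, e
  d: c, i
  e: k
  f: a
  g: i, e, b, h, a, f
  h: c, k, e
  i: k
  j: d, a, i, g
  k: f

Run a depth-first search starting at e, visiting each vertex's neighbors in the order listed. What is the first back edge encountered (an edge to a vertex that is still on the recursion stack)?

i->k

DFS from e (visiting each vertex's neighbors in the order listed); mark gray on enter, black on exit:
e gray
  k gray
    f gray
      a gray
        h gray
          c gray
            g gray
              i gray
                i→k: k is gray → back edge
First back edge: i → k.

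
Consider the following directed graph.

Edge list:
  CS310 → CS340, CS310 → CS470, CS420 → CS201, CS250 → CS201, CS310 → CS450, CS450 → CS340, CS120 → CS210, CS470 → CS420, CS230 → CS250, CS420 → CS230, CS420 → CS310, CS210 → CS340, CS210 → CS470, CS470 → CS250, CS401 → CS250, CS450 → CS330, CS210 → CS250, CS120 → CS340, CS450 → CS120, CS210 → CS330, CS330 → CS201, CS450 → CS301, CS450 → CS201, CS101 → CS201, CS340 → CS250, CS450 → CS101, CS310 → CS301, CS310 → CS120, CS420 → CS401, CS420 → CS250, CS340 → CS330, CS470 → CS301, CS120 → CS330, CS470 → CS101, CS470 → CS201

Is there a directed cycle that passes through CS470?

Yes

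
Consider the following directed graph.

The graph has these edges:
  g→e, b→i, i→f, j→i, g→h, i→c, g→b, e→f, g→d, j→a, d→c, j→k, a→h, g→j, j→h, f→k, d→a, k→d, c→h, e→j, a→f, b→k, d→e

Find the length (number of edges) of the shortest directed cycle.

4

For each vertex v, BFS finds the shortest path from v back to v.
The shortest such closed walk is e → f → k → d → e, length 4.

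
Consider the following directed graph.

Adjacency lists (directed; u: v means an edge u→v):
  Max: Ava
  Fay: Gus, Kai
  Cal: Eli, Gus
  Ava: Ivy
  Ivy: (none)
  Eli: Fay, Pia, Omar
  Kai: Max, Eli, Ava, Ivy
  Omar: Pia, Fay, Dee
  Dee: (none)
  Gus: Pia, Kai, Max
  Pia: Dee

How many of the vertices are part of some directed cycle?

5

A vertex is on a directed cycle iff it belongs to a strongly connected component of size ≥ 2 (or has a self-loop).
The vertices on cycles are {Eli, Fay, Gus, Kai, Omar} — 5 in total.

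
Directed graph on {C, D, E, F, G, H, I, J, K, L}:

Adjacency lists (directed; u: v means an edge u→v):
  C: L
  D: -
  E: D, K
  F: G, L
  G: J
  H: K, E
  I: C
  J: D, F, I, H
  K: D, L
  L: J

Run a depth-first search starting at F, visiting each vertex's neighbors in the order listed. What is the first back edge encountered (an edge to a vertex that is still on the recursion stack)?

DFS from F (visiting each vertex's neighbors in the order listed); mark gray on enter, black on exit:
F gray
  G gray
    J gray
      D gray
      D black
      J→F: F is gray → back edge
First back edge: J → F.

J→F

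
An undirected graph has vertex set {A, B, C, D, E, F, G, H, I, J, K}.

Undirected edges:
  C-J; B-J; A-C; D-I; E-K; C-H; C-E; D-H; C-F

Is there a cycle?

No

DFS, tracking each vertex's parent; an edge to a visited non-parent vertex closes a cycle.
Start from C:
visit C (parent –)
  visit F (parent C)
    F–C: parent, skip
  visit A (parent C)
    A–C: parent, skip
  visit E (parent C)
    E–C: parent, skip
    visit K (parent E)
      K–E: parent, skip
  visit H (parent C)
    visit D (parent H)
      visit I (parent D)
        I–D: parent, skip
      D–H: parent, skip
    H–C: parent, skip
  visit J (parent C)
    J–C: parent, skip
    visit B (parent J)
      B–J: parent, skip
visit G (parent –)
No non-parent visited neighbor found — the graph is a forest.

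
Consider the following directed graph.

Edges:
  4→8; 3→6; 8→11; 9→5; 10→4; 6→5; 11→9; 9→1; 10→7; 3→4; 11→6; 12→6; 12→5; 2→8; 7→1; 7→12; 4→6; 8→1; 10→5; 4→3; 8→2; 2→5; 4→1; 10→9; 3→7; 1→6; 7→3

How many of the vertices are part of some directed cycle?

5

A vertex is on a directed cycle iff it belongs to a strongly connected component of size ≥ 2 (or has a self-loop).
The vertices on cycles are {2, 3, 4, 7, 8} — 5 in total.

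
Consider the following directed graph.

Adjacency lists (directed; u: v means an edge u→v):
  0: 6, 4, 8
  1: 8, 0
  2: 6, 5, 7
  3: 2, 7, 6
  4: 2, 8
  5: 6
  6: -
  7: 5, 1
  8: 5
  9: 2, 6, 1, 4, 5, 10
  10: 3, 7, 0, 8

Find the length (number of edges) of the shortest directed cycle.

For each vertex v, BFS finds the shortest path from v back to v.
The shortest such closed walk is 1 → 0 → 4 → 2 → 7 → 1, length 5.

5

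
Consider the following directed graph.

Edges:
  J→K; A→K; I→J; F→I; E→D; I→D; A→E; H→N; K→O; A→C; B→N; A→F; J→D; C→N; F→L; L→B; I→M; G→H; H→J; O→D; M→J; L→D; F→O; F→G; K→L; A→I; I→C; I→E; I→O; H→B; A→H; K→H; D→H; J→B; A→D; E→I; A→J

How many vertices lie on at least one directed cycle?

A vertex is on a directed cycle iff it belongs to a strongly connected component of size ≥ 2 (or has a self-loop).
The vertices on cycles are {D, E, H, I, J, K, L, O} — 8 in total.

8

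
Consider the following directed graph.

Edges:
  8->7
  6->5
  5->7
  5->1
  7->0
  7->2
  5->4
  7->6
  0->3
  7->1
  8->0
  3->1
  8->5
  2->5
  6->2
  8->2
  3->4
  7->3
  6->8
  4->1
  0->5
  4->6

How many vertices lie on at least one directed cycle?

8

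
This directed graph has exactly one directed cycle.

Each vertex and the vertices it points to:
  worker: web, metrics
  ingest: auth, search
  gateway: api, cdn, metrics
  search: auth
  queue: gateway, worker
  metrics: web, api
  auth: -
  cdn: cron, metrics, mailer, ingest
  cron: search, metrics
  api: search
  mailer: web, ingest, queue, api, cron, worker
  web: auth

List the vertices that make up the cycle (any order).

cdn, queue, mailer, gateway

DFS with gray/black marking from cdn:
cdn gray
  cron gray
    search gray
      auth gray
      auth black
    search black
    metrics gray
      web gray
        web→auth: auth black — skip
      web black
      api gray
        api→search: search black — skip
      api black
    metrics black
  cron black
  cdn→metrics: metrics black — skip
  mailer gray
    mailer→web: web black — skip
    ingest gray
      ingest→auth: auth black — skip
      ingest→search: search black — skip
    ingest black
    queue gray
      gateway gray
        gateway→api: api black — skip
        gateway→cdn: cdn is gray → back edge
Back edge closes the cycle cdn → mailer → queue → gateway → cdn; its vertices are {cdn, queue, mailer, gateway}.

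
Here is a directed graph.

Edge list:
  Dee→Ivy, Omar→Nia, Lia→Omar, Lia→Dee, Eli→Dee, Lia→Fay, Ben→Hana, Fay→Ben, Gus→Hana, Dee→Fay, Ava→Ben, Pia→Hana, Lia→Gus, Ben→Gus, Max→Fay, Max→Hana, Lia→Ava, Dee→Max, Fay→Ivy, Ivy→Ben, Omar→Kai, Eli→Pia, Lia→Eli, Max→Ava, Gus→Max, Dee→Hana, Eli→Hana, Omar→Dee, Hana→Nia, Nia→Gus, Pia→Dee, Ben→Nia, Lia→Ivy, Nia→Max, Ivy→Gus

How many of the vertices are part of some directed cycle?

A vertex is on a directed cycle iff it belongs to a strongly connected component of size ≥ 2 (or has a self-loop).
The vertices on cycles are {Ava, Ben, Fay, Gus, Ivy, Max, Nia, Hana} — 8 in total.

8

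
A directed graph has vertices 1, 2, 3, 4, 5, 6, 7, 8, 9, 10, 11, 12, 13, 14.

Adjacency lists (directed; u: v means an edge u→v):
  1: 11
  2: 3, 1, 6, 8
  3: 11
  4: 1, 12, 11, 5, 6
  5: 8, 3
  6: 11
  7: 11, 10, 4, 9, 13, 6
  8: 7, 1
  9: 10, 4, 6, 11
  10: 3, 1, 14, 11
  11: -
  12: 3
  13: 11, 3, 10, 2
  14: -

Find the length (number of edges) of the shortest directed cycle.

For each vertex v, BFS finds the shortest path from v back to v.
The shortest such closed walk is 2 → 8 → 7 → 13 → 2, length 4.

4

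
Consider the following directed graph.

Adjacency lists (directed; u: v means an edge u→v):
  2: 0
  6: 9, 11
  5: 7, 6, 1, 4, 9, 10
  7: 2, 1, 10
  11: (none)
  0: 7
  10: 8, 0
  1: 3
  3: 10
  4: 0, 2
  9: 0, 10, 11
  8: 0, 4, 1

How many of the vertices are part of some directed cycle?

8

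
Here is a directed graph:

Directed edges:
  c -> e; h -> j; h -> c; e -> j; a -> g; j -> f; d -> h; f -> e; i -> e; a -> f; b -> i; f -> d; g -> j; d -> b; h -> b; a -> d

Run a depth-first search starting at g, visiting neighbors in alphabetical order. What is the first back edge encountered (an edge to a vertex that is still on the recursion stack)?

DFS from g (visiting neighbors in alphabetical order); mark gray on enter, black on exit:
g gray
  j gray
    f gray
      d gray
        b gray
          i gray
            e gray
              e→j: j is gray → back edge
First back edge: e → j.

e->j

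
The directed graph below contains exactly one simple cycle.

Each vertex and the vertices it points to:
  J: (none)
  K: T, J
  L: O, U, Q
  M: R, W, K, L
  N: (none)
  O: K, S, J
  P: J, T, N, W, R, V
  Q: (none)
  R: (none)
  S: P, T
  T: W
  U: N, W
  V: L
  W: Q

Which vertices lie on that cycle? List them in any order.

L, O, P, S, V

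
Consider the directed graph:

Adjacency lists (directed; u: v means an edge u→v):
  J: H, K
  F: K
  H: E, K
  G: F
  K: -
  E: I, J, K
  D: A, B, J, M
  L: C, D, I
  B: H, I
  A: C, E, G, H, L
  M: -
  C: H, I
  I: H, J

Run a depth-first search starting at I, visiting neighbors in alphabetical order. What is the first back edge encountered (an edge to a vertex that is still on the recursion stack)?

DFS from I (visiting neighbors in alphabetical order); mark gray on enter, black on exit:
I gray
  H gray
    E gray
      E→I: I is gray → back edge
First back edge: E → I.

E->I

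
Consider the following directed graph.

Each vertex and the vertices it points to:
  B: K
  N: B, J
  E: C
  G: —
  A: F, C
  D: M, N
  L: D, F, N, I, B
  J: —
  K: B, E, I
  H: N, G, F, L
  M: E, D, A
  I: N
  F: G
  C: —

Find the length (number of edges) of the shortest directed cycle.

2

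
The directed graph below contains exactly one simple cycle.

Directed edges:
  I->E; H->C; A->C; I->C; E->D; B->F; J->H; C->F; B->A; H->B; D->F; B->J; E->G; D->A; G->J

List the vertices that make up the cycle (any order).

B, H, J

DFS with gray/black marking from J:
J gray
  H gray
    B gray
      B→J: J is gray → back edge
Back edge closes the cycle J → H → B → J; its vertices are {B, H, J}.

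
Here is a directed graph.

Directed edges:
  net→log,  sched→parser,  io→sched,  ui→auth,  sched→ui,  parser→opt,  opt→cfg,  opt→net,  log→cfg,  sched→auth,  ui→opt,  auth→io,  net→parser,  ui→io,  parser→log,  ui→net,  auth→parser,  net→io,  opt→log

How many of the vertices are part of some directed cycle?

7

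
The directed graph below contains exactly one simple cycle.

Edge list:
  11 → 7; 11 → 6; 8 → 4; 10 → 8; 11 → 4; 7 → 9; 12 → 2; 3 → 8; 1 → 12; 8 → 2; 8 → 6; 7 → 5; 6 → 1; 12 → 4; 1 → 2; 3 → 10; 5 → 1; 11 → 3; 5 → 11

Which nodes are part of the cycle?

5, 7, 11

DFS with gray/black marking from 5:
5 gray
  11 gray
    7 gray
      7→5: 5 is gray → back edge
Back edge closes the cycle 5 → 11 → 7 → 5; its vertices are {5, 7, 11}.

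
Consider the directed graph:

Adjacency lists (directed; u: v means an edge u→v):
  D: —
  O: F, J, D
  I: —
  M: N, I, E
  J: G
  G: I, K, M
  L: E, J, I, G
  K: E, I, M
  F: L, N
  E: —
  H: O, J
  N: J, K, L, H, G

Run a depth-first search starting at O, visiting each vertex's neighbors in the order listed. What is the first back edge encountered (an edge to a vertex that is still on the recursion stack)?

DFS from O (visiting each vertex's neighbors in the order listed); mark gray on enter, black on exit:
O gray
  F gray
    L gray
      E gray
      E black
      J gray
        G gray
          I gray
          I black
          K gray
            K→E: E black — skip
            K→I: I black — skip
            M gray
              N gray
                N→J: J is gray → back edge
First back edge: N → J.

N->J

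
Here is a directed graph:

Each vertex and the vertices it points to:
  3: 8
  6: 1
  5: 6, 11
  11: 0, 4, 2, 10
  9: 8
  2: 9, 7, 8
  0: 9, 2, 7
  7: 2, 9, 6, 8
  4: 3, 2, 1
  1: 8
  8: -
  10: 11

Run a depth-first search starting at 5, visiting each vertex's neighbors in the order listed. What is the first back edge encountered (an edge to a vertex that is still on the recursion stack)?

7->2

DFS from 5 (visiting each vertex's neighbors in the order listed); mark gray on enter, black on exit:
5 gray
  6 gray
    1 gray
      8 gray
      8 black
    1 black
  6 black
  11 gray
    0 gray
      9 gray
        9→8: 8 black — skip
      9 black
      2 gray
        2→9: 9 black — skip
        7 gray
          7→2: 2 is gray → back edge
First back edge: 7 → 2.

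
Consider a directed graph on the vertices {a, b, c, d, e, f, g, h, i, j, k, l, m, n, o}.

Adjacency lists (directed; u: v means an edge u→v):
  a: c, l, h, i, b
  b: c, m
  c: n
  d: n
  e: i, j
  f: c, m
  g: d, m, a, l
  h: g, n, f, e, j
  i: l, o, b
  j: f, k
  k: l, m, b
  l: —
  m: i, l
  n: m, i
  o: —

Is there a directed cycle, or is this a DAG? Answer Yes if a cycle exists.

DFS with white/gray/black marking, starting from o:
o gray
o black
a gray
  c gray
    n gray
      m gray
        i gray
          l gray
          l black
          i→o: o black — skip
          b gray
            b→c: c is gray → back edge
Back edge found, so a cycle exists: c → n → m → i → b → c.

Yes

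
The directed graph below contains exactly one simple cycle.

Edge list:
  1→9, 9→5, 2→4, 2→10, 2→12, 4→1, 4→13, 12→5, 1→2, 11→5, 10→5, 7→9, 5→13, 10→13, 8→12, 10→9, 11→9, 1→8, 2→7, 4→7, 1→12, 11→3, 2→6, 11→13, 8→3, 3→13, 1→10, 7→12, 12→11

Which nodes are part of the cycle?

DFS with gray/black marking from 1:
1 gray
  8 gray
    12 gray
      5 gray
        13 gray
        13 black
      5 black
      11 gray
        9 gray
          9→5: 5 black — skip
        9 black
        11→5: 5 black — skip
        11→13: 13 black — skip
        3 gray
          3→13: 13 black — skip
        3 black
      11 black
    12 black
    8→3: 3 black — skip
  8 black
  10 gray
    10→9: 9 black — skip
    10→13: 13 black — skip
    10→5: 5 black — skip
  10 black
  1→12: 12 black — skip
  2 gray
    7 gray
      7→9: 9 black — skip
      7→12: 12 black — skip
    7 black
    2→12: 12 black — skip
    6 gray
    6 black
    4 gray
      4→13: 13 black — skip
      4→1: 1 is gray → back edge
Back edge closes the cycle 1 → 2 → 4 → 1; its vertices are {1, 2, 4}.

1, 2, 4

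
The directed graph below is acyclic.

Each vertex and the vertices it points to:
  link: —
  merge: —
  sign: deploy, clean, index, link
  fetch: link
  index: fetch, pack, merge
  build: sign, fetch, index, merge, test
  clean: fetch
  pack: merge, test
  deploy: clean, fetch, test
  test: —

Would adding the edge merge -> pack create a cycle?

Yes

Adding merge→pack creates a cycle iff pack can already reach merge.
Path from pack: pack → merge.
So pack → … → merge → pack is a cycle.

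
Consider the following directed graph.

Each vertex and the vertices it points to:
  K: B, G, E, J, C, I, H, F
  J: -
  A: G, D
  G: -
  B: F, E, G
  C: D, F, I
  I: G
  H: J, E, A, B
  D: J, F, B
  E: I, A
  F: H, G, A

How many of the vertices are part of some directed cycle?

A vertex is on a directed cycle iff it belongs to a strongly connected component of size ≥ 2 (or has a self-loop).
The vertices on cycles are {A, B, D, E, F, H} — 6 in total.

6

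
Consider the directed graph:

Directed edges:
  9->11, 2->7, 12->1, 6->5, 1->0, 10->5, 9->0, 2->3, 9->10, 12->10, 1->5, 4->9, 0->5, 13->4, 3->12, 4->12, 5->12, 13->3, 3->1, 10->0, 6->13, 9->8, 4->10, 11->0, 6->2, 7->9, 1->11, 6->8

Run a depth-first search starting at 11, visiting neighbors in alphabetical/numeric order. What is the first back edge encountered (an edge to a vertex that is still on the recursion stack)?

DFS from 11 (visiting neighbors in alphabetical/numeric order); mark gray on enter, black on exit:
11 gray
  0 gray
    5 gray
      12 gray
        1 gray
          1→0: 0 is gray → back edge
First back edge: 1 → 0.

1->0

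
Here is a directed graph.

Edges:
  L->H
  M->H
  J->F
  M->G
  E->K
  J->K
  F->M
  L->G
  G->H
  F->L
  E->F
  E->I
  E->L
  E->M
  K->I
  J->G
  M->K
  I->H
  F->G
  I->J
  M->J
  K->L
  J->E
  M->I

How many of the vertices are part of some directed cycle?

A vertex is on a directed cycle iff it belongs to a strongly connected component of size ≥ 2 (or has a self-loop).
The vertices on cycles are {E, F, I, J, K, M} — 6 in total.

6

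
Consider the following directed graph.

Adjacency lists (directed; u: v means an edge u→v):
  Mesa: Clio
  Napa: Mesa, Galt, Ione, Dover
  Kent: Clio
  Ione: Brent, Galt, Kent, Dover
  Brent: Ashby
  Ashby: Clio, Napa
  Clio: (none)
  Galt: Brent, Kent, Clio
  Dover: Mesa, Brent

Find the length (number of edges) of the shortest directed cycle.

4

For each vertex v, BFS finds the shortest path from v back to v.
The shortest such closed walk is Napa → Galt → Brent → Ashby → Napa, length 4.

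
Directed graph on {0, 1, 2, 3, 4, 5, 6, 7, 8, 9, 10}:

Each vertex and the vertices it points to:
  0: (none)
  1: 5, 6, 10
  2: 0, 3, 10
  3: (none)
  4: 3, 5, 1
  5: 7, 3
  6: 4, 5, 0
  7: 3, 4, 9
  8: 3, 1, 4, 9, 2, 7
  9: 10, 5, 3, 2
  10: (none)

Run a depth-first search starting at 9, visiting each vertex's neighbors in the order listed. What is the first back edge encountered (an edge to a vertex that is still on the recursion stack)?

4→5

DFS from 9 (visiting each vertex's neighbors in the order listed); mark gray on enter, black on exit:
9 gray
  10 gray
  10 black
  5 gray
    7 gray
      3 gray
      3 black
      4 gray
        4→3: 3 black — skip
        4→5: 5 is gray → back edge
First back edge: 4 → 5.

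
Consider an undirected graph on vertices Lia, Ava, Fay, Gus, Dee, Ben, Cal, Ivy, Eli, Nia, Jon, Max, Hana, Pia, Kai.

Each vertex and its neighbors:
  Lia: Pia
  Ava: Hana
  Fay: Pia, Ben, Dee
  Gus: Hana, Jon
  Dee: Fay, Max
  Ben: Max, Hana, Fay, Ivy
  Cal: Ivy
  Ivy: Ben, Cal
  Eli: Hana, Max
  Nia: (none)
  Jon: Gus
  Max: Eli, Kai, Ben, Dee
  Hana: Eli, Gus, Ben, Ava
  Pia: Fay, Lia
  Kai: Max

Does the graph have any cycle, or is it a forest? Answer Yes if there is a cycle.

Yes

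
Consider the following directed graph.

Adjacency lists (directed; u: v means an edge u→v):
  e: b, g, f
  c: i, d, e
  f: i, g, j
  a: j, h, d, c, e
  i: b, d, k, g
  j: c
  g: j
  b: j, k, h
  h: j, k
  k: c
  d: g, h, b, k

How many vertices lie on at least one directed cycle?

10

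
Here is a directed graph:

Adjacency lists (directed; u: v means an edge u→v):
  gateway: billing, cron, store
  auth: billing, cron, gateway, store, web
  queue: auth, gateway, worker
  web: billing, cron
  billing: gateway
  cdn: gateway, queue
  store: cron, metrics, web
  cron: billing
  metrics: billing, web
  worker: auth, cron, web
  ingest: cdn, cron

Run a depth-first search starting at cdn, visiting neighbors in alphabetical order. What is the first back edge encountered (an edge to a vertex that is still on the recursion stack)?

billing→gateway

DFS from cdn (visiting neighbors in alphabetical order); mark gray on enter, black on exit:
cdn gray
  gateway gray
    billing gray
      billing→gateway: gateway is gray → back edge
First back edge: billing → gateway.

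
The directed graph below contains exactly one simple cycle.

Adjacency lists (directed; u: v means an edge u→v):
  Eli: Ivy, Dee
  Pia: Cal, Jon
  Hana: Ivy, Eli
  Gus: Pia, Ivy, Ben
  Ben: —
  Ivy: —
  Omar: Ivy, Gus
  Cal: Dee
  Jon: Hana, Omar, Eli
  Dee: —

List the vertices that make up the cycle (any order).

Gus, Jon, Pia, Omar

DFS with gray/black marking from Pia:
Pia gray
  Cal gray
    Dee gray
    Dee black
  Cal black
  Jon gray
    Hana gray
      Ivy gray
      Ivy black
      Eli gray
        Eli→Ivy: Ivy black — skip
        Eli→Dee: Dee black — skip
      Eli black
    Hana black
    Omar gray
      Omar→Ivy: Ivy black — skip
      Gus gray
        Gus→Pia: Pia is gray → back edge
Back edge closes the cycle Pia → Jon → Omar → Gus → Pia; its vertices are {Gus, Jon, Pia, Omar}.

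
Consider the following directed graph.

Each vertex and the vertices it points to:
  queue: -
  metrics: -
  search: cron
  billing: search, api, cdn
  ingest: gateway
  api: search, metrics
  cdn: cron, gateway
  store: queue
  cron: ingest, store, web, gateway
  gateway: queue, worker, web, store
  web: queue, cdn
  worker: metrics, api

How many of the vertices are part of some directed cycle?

A vertex is on a directed cycle iff it belongs to a strongly connected component of size ≥ 2 (or has a self-loop).
The vertices on cycles are {api, cdn, web, cron, ingest, search, worker, gateway} — 8 in total.

8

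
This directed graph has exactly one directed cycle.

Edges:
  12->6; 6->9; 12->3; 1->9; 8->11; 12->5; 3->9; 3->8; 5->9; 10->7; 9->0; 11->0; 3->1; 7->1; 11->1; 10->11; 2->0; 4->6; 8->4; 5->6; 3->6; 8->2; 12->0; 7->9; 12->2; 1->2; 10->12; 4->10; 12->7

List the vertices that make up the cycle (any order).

DFS with gray/black marking from 10:
10 gray
  7 gray
    9 gray
      0 gray
      0 black
    9 black
    1 gray
      1→9: 9 black — skip
      2 gray
        2→0: 0 black — skip
      2 black
    1 black
  7 black
  11 gray
    11→1: 1 black — skip
    11→0: 0 black — skip
  11 black
  12 gray
    5 gray
      6 gray
        6→9: 9 black — skip
      6 black
      5→9: 9 black — skip
    5 black
    12→0: 0 black — skip
    12→7: 7 black — skip
    3 gray
      3→6: 6 black — skip
      8 gray
        8→11: 11 black — skip
        4 gray
          4→10: 10 is gray → back edge
Back edge closes the cycle 10 → 12 → 3 → 8 → 4 → 10; its vertices are {3, 4, 8, 10, 12}.

3, 4, 8, 10, 12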